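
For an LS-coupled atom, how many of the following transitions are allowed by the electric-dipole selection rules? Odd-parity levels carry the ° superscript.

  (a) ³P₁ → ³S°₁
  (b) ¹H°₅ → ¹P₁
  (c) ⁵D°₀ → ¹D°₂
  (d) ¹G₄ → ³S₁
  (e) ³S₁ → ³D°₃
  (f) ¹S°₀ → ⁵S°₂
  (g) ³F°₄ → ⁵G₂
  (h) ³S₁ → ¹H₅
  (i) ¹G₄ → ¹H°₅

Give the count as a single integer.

(a) allowed
(b) forbidden (ΔL, ΔJ fail)
(c) forbidden (parity, ΔS, ΔJ fail)
(d) forbidden (parity, ΔS, ΔL, ΔJ fail)
(e) forbidden (ΔL, ΔJ fail)
(f) forbidden (parity, ΔS, ΔL, ΔJ fail)
(g) forbidden (ΔS, ΔJ fail)
(h) forbidden (parity, ΔS, ΔL, ΔJ fail)
(i) allowed
Total allowed: 2 of 9.

2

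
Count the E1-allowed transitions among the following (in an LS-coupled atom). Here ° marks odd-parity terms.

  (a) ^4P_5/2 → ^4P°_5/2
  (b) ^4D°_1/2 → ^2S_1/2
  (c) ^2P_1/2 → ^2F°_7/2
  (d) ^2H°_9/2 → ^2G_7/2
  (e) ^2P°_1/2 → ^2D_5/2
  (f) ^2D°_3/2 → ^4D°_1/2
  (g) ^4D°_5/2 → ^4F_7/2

3

(a) allowed
(b) forbidden (ΔS, ΔL fail)
(c) forbidden (ΔL, ΔJ fail)
(d) allowed
(e) forbidden (ΔJ fails)
(f) forbidden (parity, ΔS fail)
(g) allowed
Total allowed: 3 of 7.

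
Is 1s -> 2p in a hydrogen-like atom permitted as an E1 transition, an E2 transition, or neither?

E1

Δl = 1 − 0 = +1; l_i + l_f = 1.
E1 (Δl = ±1): satisfied.
E2 (Δl = 0,±2, l_i+l_f ≥ 2): not satisfied.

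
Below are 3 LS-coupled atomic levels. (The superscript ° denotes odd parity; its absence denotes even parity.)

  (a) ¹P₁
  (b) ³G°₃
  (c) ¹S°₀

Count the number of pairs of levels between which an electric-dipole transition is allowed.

1

(a)–(b): forbidden (ΔS, ΔL, ΔJ).
(a)–(c): allowed.
(b)–(c): forbidden (parity, ΔS, ΔL, ΔJ).
Allowed pairs: 1 of 3.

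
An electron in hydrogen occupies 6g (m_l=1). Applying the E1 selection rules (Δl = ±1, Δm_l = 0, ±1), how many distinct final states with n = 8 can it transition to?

E1 requires Δl = ±1, so l_f ∈ {3, 5}; with 0 ≤ l_f ≤ n_f−1 = 7, the allowed l_f values are {3, 5}.
For l_f = 3: m_f ∈ {m_i−1, m_i, m_i+1} ∩ [−3, 3] = {0, 1, 2} → 3 states.
For l_f = 5: m_f ∈ {m_i−1, m_i, m_i+1} ∩ [−5, 5] = {0, 1, 2} → 3 states.
Total: 6.

6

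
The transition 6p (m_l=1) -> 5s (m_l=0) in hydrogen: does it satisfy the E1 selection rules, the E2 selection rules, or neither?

Δl = 0 − 1 = -1; l_i + l_f = 1.
Δm_l = -1.
E1 (Δl = ±1, |Δm_l| ≤ 1): satisfied.
E2 (Δl = 0,±2, l_i+l_f ≥ 2, |Δm_l| ≤ 2): not satisfied.

E1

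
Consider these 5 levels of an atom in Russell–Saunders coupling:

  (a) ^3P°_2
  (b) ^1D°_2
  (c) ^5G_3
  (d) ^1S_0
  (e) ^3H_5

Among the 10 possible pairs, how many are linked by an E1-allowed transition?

(a)–(b): forbidden (parity, ΔS).
(a)–(c): forbidden (ΔS, ΔL).
(a)–(d): forbidden (ΔS, ΔJ).
(a)–(e): forbidden (ΔL, ΔJ).
(b)–(c): forbidden (ΔS, ΔL).
(b)–(d): forbidden (ΔL, ΔJ).
(b)–(e): forbidden (ΔS, ΔL, ΔJ).
(c)–(d): forbidden (parity, ΔS, ΔL, ΔJ).
(c)–(e): forbidden (parity, ΔS, ΔJ).
(d)–(e): forbidden (parity, ΔS, ΔL, ΔJ).
Allowed pairs: 0 of 10.

0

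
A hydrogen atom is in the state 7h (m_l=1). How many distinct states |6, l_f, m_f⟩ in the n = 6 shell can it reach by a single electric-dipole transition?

E1 requires Δl = ±1, so l_f ∈ {4, 6}; with 0 ≤ l_f ≤ n_f−1 = 5, the allowed l_f values are {4}.
For l_f = 4: m_f ∈ {m_i−1, m_i, m_i+1} ∩ [−4, 4] = {0, 1, 2} → 3 states.
Total: 3.

3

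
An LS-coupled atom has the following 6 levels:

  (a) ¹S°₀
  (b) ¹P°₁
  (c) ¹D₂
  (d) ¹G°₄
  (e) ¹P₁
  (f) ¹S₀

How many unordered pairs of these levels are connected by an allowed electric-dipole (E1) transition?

(a)–(b): forbidden (parity).
(a)–(c): forbidden (ΔL, ΔJ).
(a)–(d): forbidden (parity, ΔL, ΔJ).
(a)–(e): allowed.
(a)–(f): forbidden (ΔL, ΔJ).
(b)–(c): allowed.
(b)–(d): forbidden (parity, ΔL, ΔJ).
(b)–(e): allowed.
(b)–(f): allowed.
(c)–(d): forbidden (ΔL, ΔJ).
(c)–(e): forbidden (parity).
(c)–(f): forbidden (parity, ΔL, ΔJ).
(d)–(e): forbidden (ΔL, ΔJ).
(d)–(f): forbidden (ΔL, ΔJ).
(e)–(f): forbidden (parity).
Allowed pairs: 4 of 15.

4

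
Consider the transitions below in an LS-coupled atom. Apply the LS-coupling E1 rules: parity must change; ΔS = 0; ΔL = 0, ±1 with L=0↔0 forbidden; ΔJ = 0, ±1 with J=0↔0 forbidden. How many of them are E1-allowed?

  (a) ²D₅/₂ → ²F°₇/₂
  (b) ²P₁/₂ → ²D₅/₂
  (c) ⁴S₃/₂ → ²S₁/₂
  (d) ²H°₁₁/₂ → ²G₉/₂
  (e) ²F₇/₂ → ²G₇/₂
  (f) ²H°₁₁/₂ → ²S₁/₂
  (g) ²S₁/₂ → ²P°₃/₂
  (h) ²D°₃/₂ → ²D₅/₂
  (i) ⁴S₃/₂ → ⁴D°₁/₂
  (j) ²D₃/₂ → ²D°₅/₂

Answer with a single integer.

(a) allowed
(b) forbidden (parity, ΔJ fail)
(c) forbidden (parity, ΔS, ΔL fail)
(d) allowed
(e) forbidden (parity fails)
(f) forbidden (ΔL, ΔJ fail)
(g) allowed
(h) allowed
(i) forbidden (ΔL fails)
(j) allowed
Total allowed: 5 of 10.

5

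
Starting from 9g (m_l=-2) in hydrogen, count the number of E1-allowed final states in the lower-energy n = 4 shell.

3

E1 requires Δl = ±1, so l_f ∈ {3, 5}; with 0 ≤ l_f ≤ n_f−1 = 3, the allowed l_f values are {3}.
For l_f = 3: m_f ∈ {m_i−1, m_i, m_i+1} ∩ [−3, 3] = {-3, -2, -1} → 3 states.
Total: 3.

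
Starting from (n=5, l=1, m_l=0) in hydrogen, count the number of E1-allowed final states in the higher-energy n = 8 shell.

E1 requires Δl = ±1, so l_f ∈ {0, 2}; with 0 ≤ l_f ≤ n_f−1 = 7, the allowed l_f values are {0, 2}.
For l_f = 0: m_f ∈ {m_i−1, m_i, m_i+1} ∩ [−0, 0] = {0} → 1 state.
For l_f = 2: m_f ∈ {m_i−1, m_i, m_i+1} ∩ [−2, 2] = {-1, 0, 1} → 3 states.
Total: 4.

4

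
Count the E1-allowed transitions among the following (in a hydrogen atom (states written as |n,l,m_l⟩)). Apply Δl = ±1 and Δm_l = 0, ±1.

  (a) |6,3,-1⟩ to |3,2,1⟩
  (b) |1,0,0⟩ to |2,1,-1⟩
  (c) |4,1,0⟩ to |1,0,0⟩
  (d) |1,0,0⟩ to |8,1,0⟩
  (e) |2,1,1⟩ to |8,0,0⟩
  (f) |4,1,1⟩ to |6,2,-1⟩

4

(a) forbidden — Δm_l = +2 (E1 requires Δm_l = 0, ±1)
(b) allowed
(c) allowed
(d) allowed
(e) allowed
(f) forbidden — Δm_l = -2 (E1 requires Δm_l = 0, ±1)
Total allowed: 4 of 6.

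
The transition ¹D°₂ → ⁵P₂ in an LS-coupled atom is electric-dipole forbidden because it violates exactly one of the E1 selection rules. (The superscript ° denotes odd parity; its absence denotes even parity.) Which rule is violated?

the ΔS = 0 rule

Initial level: S=0, L=2, J=2, parity odd. Final level: S=2, L=1, J=2, parity even.
ΔS = 0: S: 0 → 2 — violated.
ΔL = 0, ±1 (not L=0↔0): L: 2 → 1, ΔL = -1 — satisfied.
Parity must change: odd → even — satisfied.
ΔJ = 0, ±1 (not J=0↔0): J: 2 → 2, ΔJ = +0 — satisfied.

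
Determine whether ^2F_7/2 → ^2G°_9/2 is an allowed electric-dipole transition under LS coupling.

Initial level: S=1/2, L=3, J=7/2, parity even. Final level: S=1/2, L=4, J=9/2, parity odd.
Parity must change: even → odd — passes.
ΔS = 0: S: 1/2 → 1/2 — passes.
ΔL = 0, ±1 (not L=0↔0): L: 3 → 4, ΔL = +1 — passes.
ΔJ = 0, ±1 (not J=0↔0): J: 7/2 → 9/2, ΔJ = +1 — passes.
All four E1 rules are satisfied.

allowed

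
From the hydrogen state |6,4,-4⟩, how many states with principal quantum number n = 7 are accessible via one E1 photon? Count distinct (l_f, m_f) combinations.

4

E1 requires Δl = ±1, so l_f ∈ {3, 5}; with 0 ≤ l_f ≤ n_f−1 = 6, the allowed l_f values are {3, 5}.
For l_f = 3: m_f ∈ {m_i−1, m_i, m_i+1} ∩ [−3, 3] = {-3} → 1 state.
For l_f = 5: m_f ∈ {m_i−1, m_i, m_i+1} ∩ [−5, 5] = {-5, -4, -3} → 3 states.
Total: 4.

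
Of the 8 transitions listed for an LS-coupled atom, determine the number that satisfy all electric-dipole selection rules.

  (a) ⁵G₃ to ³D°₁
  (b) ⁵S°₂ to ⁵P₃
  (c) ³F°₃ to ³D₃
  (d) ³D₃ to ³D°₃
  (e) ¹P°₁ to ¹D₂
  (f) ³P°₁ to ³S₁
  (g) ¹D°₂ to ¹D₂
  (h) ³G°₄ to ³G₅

7

(a) forbidden (ΔS, ΔL, ΔJ fail)
(b) allowed
(c) allowed
(d) allowed
(e) allowed
(f) allowed
(g) allowed
(h) allowed
Total allowed: 7 of 8.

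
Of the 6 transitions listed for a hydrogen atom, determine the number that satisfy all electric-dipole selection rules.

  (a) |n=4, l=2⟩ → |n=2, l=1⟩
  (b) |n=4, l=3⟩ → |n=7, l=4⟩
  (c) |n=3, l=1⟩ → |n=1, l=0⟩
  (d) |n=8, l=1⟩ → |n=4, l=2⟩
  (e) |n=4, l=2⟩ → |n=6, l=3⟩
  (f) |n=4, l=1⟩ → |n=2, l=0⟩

6

(a) allowed
(b) allowed
(c) allowed
(d) allowed
(e) allowed
(f) allowed
Total allowed: 6 of 6.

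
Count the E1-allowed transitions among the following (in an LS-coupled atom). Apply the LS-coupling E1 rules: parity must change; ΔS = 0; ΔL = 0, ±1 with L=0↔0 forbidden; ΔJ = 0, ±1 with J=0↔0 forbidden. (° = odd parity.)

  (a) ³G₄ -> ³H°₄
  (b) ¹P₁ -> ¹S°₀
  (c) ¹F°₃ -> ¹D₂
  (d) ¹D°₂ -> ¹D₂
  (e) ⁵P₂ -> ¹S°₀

4

(a) allowed
(b) allowed
(c) allowed
(d) allowed
(e) forbidden (ΔS, ΔJ fail)
Total allowed: 4 of 5.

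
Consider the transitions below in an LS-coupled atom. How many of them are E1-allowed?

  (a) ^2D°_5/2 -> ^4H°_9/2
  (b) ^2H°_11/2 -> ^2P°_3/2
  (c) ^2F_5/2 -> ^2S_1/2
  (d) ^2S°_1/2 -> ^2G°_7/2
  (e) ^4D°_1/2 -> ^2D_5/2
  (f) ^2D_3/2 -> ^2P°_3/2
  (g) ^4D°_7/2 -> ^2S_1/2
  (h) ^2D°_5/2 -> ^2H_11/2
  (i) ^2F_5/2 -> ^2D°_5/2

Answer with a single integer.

2

(a) forbidden (parity, ΔS, ΔL, ΔJ fail)
(b) forbidden (parity, ΔL, ΔJ fail)
(c) forbidden (parity, ΔL, ΔJ fail)
(d) forbidden (parity, ΔL, ΔJ fail)
(e) forbidden (ΔS, ΔJ fail)
(f) allowed
(g) forbidden (ΔS, ΔL, ΔJ fail)
(h) forbidden (ΔL, ΔJ fail)
(i) allowed
Total allowed: 2 of 9.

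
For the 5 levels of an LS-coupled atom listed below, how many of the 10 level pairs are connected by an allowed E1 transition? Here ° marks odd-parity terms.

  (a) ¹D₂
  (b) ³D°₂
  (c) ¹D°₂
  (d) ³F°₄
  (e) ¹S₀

(a)–(b): forbidden (ΔS).
(a)–(c): allowed.
(a)–(d): forbidden (ΔS, ΔJ).
(a)–(e): forbidden (parity, ΔL, ΔJ).
(b)–(c): forbidden (parity, ΔS).
(b)–(d): forbidden (parity, ΔJ).
(b)–(e): forbidden (ΔS, ΔL, ΔJ).
(c)–(d): forbidden (parity, ΔS, ΔJ).
(c)–(e): forbidden (ΔL, ΔJ).
(d)–(e): forbidden (ΔS, ΔL, ΔJ).
Allowed pairs: 1 of 10.

1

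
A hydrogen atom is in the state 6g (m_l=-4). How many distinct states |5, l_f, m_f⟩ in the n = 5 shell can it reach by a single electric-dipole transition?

E1 requires Δl = ±1, so l_f ∈ {3, 5}; with 0 ≤ l_f ≤ n_f−1 = 4, the allowed l_f values are {3}.
For l_f = 3: m_f ∈ {m_i−1, m_i, m_i+1} ∩ [−3, 3] = {-3} → 1 state.
Total: 1.

1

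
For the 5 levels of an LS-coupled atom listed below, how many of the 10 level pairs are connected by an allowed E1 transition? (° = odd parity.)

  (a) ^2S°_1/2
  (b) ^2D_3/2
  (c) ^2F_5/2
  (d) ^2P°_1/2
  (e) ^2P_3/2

(a)–(b): forbidden (ΔL).
(a)–(c): forbidden (ΔL, ΔJ).
(a)–(d): forbidden (parity).
(a)–(e): allowed.
(b)–(c): forbidden (parity).
(b)–(d): allowed.
(b)–(e): forbidden (parity).
(c)–(d): forbidden (ΔL, ΔJ).
(c)–(e): forbidden (parity, ΔL).
(d)–(e): allowed.
Allowed pairs: 3 of 10.

3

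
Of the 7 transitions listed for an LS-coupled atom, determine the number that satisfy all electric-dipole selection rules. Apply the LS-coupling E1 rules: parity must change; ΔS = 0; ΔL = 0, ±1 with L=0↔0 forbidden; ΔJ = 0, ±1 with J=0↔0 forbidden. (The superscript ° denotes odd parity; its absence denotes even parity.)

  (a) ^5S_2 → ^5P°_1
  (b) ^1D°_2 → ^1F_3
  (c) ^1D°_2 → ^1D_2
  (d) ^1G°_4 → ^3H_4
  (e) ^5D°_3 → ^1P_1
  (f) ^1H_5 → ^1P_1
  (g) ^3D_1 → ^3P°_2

4

(a) allowed
(b) allowed
(c) allowed
(d) forbidden (ΔS fails)
(e) forbidden (ΔS, ΔJ fail)
(f) forbidden (parity, ΔL, ΔJ fail)
(g) allowed
Total allowed: 4 of 7.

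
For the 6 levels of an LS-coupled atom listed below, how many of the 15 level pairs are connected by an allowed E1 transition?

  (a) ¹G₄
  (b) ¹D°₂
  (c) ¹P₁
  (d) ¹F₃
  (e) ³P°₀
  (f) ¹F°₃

4

(a)–(b): forbidden (ΔL, ΔJ).
(a)–(c): forbidden (parity, ΔL, ΔJ).
(a)–(d): forbidden (parity).
(a)–(e): forbidden (ΔS, ΔL, ΔJ).
(a)–(f): allowed.
(b)–(c): allowed.
(b)–(d): allowed.
(b)–(e): forbidden (parity, ΔS, ΔJ).
(b)–(f): forbidden (parity).
(c)–(d): forbidden (parity, ΔL, ΔJ).
(c)–(e): forbidden (ΔS).
(c)–(f): forbidden (ΔL, ΔJ).
(d)–(e): forbidden (ΔS, ΔL, ΔJ).
(d)–(f): allowed.
(e)–(f): forbidden (parity, ΔS, ΔL, ΔJ).
Allowed pairs: 4 of 15.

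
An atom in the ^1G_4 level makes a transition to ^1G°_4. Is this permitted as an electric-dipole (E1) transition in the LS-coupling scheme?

Parity must change: even → odd — ✓.
ΔS = 0: S: 0 → 0 — ✓.
ΔL = 0, ±1 (not L=0↔0): L: 4 → 4, ΔL = +0 — ✓.
ΔJ = 0, ±1 (not J=0↔0): J: 4 → 4, ΔJ = +0 — ✓.
All four E1 rules are satisfied.

allowed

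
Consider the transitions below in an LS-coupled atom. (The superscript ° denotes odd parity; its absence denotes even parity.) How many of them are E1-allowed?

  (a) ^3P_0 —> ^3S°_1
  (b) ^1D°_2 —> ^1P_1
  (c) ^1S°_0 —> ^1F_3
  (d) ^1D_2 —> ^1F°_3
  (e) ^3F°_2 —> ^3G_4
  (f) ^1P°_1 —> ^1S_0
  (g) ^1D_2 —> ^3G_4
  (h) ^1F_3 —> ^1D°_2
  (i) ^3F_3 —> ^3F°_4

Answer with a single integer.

(a) allowed
(b) allowed
(c) forbidden (ΔL, ΔJ fail)
(d) allowed
(e) forbidden (ΔJ fails)
(f) allowed
(g) forbidden (parity, ΔS, ΔL, ΔJ fail)
(h) allowed
(i) allowed
Total allowed: 6 of 9.

6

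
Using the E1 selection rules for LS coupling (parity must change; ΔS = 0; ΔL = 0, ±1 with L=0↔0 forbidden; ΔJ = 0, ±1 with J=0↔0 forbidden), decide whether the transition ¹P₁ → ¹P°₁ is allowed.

allowed

Initial level: S=0, L=1, J=1, parity even. Final level: S=0, L=1, J=1, parity odd.
ΔS = 0: S: 0 → 0 — ok.
ΔJ = 0, ±1 (not J=0↔0): J: 1 → 1, ΔJ = +0 — ok.
ΔL = 0, ±1 (not L=0↔0): L: 1 → 1, ΔL = +0 — ok.
Parity must change: even → odd — ok.
All four E1 rules are satisfied.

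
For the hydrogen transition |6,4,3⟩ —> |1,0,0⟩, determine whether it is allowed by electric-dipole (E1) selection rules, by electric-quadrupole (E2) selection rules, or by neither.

Δl = 0 − 4 = -4; l_i + l_f = 4.
Δm_l = -3.
E1 (Δl = ±1, |Δm_l| ≤ 1): not satisfied.
E2 (Δl = 0,±2, l_i+l_f ≥ 2, |Δm_l| ≤ 2): not satisfied.

neither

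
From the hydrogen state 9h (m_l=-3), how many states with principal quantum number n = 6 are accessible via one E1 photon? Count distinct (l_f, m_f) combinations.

3

E1 requires Δl = ±1, so l_f ∈ {4, 6}; with 0 ≤ l_f ≤ n_f−1 = 5, the allowed l_f values are {4}.
For l_f = 4: m_f ∈ {m_i−1, m_i, m_i+1} ∩ [−4, 4] = {-4, -3, -2} → 3 states.
Total: 3.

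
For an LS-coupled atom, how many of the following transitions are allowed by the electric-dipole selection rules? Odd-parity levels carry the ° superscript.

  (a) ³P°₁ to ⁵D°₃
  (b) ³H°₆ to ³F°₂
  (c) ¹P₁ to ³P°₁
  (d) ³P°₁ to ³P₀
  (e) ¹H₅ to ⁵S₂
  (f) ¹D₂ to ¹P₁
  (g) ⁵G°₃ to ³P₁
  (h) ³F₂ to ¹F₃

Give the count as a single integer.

(a) forbidden (parity, ΔS, ΔJ fail)
(b) forbidden (parity, ΔL, ΔJ fail)
(c) forbidden (ΔS fails)
(d) allowed
(e) forbidden (parity, ΔS, ΔL, ΔJ fail)
(f) forbidden (parity fails)
(g) forbidden (ΔS, ΔL, ΔJ fail)
(h) forbidden (parity, ΔS fail)
Total allowed: 1 of 8.

1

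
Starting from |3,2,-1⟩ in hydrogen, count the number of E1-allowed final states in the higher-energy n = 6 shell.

E1 requires Δl = ±1, so l_f ∈ {1, 3}; with 0 ≤ l_f ≤ n_f−1 = 5, the allowed l_f values are {1, 3}.
For l_f = 1: m_f ∈ {m_i−1, m_i, m_i+1} ∩ [−1, 1] = {-1, 0} → 2 states.
For l_f = 3: m_f ∈ {m_i−1, m_i, m_i+1} ∩ [−3, 3] = {-2, -1, 0} → 3 states.
Total: 5.

5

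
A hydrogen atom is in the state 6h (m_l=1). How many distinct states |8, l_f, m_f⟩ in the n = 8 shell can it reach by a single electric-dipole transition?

E1 requires Δl = ±1, so l_f ∈ {4, 6}; with 0 ≤ l_f ≤ n_f−1 = 7, the allowed l_f values are {4, 6}.
For l_f = 4: m_f ∈ {m_i−1, m_i, m_i+1} ∩ [−4, 4] = {0, 1, 2} → 3 states.
For l_f = 6: m_f ∈ {m_i−1, m_i, m_i+1} ∩ [−6, 6] = {0, 1, 2} → 3 states.
Total: 6.

6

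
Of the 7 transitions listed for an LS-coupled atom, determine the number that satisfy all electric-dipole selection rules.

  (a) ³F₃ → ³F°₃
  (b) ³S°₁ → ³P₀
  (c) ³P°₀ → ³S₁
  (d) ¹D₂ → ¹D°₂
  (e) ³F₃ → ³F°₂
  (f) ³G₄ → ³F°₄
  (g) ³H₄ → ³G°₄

(a) allowed
(b) allowed
(c) allowed
(d) allowed
(e) allowed
(f) allowed
(g) allowed
Total allowed: 7 of 7.

7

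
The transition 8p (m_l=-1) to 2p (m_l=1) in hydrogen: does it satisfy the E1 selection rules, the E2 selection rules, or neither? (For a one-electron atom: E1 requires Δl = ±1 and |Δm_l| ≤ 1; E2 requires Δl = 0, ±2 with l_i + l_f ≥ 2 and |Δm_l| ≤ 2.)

E2

Δl = 1 − 1 = +0; l_i + l_f = 2.
Δm_l = +2.
E1 (Δl = ±1, |Δm_l| ≤ 1): not satisfied.
E2 (Δl = 0,±2, l_i+l_f ≥ 2, |Δm_l| ≤ 2): satisfied.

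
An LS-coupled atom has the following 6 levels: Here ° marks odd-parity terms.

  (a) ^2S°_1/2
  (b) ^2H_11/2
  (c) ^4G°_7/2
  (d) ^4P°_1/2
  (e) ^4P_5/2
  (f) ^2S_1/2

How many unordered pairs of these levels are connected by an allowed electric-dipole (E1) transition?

0

(a)–(b): forbidden (ΔL, ΔJ).
(a)–(c): forbidden (parity, ΔS, ΔL, ΔJ).
(a)–(d): forbidden (parity, ΔS).
(a)–(e): forbidden (ΔS, ΔJ).
(a)–(f): forbidden (ΔL).
(b)–(c): forbidden (ΔS, ΔJ).
(b)–(d): forbidden (ΔS, ΔL, ΔJ).
(b)–(e): forbidden (parity, ΔS, ΔL, ΔJ).
(b)–(f): forbidden (parity, ΔL, ΔJ).
(c)–(d): forbidden (parity, ΔL, ΔJ).
(c)–(e): forbidden (ΔL).
(c)–(f): forbidden (ΔS, ΔL, ΔJ).
(d)–(e): forbidden (ΔJ).
(d)–(f): forbidden (ΔS).
(e)–(f): forbidden (parity, ΔS, ΔJ).
Allowed pairs: 0 of 15.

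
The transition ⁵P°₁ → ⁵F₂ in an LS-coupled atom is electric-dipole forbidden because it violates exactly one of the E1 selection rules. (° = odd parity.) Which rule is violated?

Initial level: S=2, L=1, J=1, parity odd. Final level: S=2, L=3, J=2, parity even.
Parity must change: odd → even — passes.
ΔS = 0: S: 2 → 2 — passes.
ΔL = 0, ±1 (not L=0↔0): L: 1 → 3, ΔL = +2 — fails.
ΔJ = 0, ±1 (not J=0↔0): J: 1 → 2, ΔJ = +1 — passes.

the ΔL = 0, ±1 rule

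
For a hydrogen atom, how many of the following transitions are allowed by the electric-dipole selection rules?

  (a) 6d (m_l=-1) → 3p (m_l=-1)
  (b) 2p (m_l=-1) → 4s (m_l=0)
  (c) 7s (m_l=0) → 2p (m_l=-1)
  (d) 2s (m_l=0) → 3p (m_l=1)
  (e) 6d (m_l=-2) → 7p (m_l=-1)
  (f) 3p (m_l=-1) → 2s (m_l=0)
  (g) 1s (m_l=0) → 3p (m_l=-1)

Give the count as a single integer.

(a) allowed
(b) allowed
(c) allowed
(d) allowed
(e) allowed
(f) allowed
(g) allowed
Total allowed: 7 of 7.

7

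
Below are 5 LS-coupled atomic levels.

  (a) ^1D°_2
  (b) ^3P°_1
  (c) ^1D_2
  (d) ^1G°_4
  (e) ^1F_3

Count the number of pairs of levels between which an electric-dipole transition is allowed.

3

(a)–(b): forbidden (parity, ΔS).
(a)–(c): allowed.
(a)–(d): forbidden (parity, ΔL, ΔJ).
(a)–(e): allowed.
(b)–(c): forbidden (ΔS).
(b)–(d): forbidden (parity, ΔS, ΔL, ΔJ).
(b)–(e): forbidden (ΔS, ΔL, ΔJ).
(c)–(d): forbidden (ΔL, ΔJ).
(c)–(e): forbidden (parity).
(d)–(e): allowed.
Allowed pairs: 3 of 10.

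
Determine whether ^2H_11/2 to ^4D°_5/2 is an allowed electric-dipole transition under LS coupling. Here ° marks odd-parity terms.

Initial level: S=1/2, L=5, J=11/2, parity even. Final level: S=3/2, L=2, J=5/2, parity odd.
Parity must change: even → odd — ok.
ΔL = 0, ±1 (not L=0↔0): L: 5 → 2, ΔL = -3 — fails.
ΔJ = 0, ±1 (not J=0↔0): J: 11/2 → 5/2, ΔJ = -3 — fails.
ΔS = 0: S: 1/2 → 3/2 — fails.
Rule(s) violated: ΔS, ΔL, ΔJ.

forbidden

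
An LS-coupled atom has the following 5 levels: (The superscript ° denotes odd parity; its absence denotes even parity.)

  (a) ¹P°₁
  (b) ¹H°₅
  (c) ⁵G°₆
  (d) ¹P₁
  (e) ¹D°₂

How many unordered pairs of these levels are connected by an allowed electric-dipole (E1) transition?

2

(a)–(b): forbidden (parity, ΔL, ΔJ).
(a)–(c): forbidden (parity, ΔS, ΔL, ΔJ).
(a)–(d): allowed.
(a)–(e): forbidden (parity).
(b)–(c): forbidden (parity, ΔS).
(b)–(d): forbidden (ΔL, ΔJ).
(b)–(e): forbidden (parity, ΔL, ΔJ).
(c)–(d): forbidden (ΔS, ΔL, ΔJ).
(c)–(e): forbidden (parity, ΔS, ΔL, ΔJ).
(d)–(e): allowed.
Allowed pairs: 2 of 10.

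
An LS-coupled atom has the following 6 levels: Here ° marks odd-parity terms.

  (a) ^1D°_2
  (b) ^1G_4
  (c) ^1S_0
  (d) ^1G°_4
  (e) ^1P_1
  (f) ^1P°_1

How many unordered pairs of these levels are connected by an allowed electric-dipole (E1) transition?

(a)–(b): forbidden (ΔL, ΔJ).
(a)–(c): forbidden (ΔL, ΔJ).
(a)–(d): forbidden (parity, ΔL, ΔJ).
(a)–(e): allowed.
(a)–(f): forbidden (parity).
(b)–(c): forbidden (parity, ΔL, ΔJ).
(b)–(d): allowed.
(b)–(e): forbidden (parity, ΔL, ΔJ).
(b)–(f): forbidden (ΔL, ΔJ).
(c)–(d): forbidden (ΔL, ΔJ).
(c)–(e): forbidden (parity).
(c)–(f): allowed.
(d)–(e): forbidden (ΔL, ΔJ).
(d)–(f): forbidden (parity, ΔL, ΔJ).
(e)–(f): allowed.
Allowed pairs: 4 of 15.

4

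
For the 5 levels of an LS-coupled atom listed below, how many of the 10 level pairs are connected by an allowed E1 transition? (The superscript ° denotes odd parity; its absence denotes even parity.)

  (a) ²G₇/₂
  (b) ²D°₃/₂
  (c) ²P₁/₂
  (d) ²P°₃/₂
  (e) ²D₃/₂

(a)–(b): forbidden (ΔL, ΔJ).
(a)–(c): forbidden (parity, ΔL, ΔJ).
(a)–(d): forbidden (ΔL, ΔJ).
(a)–(e): forbidden (parity, ΔL, ΔJ).
(b)–(c): allowed.
(b)–(d): forbidden (parity).
(b)–(e): allowed.
(c)–(d): allowed.
(c)–(e): forbidden (parity).
(d)–(e): allowed.
Allowed pairs: 4 of 10.

4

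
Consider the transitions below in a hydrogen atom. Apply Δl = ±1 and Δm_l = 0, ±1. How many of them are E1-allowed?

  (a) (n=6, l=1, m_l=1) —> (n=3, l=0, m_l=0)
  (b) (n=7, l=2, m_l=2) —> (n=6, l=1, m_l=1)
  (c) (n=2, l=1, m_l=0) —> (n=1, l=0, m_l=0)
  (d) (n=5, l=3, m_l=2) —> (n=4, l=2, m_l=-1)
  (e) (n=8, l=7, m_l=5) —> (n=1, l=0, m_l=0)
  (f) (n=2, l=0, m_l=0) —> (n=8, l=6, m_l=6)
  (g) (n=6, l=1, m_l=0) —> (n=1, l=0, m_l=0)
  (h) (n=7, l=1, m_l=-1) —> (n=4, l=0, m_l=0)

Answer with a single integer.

5

(a) allowed
(b) allowed
(c) allowed
(d) forbidden — Δm_l = -3 (E1 requires Δm_l = 0, ±1)
(e) forbidden — Δl = -7 (E1 requires Δl = ±1); Δm_l = -5 (E1 requires Δm_l = 0, ±1)
(f) forbidden — Δl = +6 (E1 requires Δl = ±1); Δm_l = +6 (E1 requires Δm_l = 0, ±1)
(g) allowed
(h) allowed
Total allowed: 5 of 8.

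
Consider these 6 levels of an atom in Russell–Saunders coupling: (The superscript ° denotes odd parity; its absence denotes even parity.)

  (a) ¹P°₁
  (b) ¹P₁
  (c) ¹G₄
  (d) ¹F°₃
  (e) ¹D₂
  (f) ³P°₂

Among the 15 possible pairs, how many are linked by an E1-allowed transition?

4

(a)–(b): allowed.
(a)–(c): forbidden (ΔL, ΔJ).
(a)–(d): forbidden (parity, ΔL, ΔJ).
(a)–(e): allowed.
(a)–(f): forbidden (parity, ΔS).
(b)–(c): forbidden (parity, ΔL, ΔJ).
(b)–(d): forbidden (ΔL, ΔJ).
(b)–(e): forbidden (parity).
(b)–(f): forbidden (ΔS).
(c)–(d): allowed.
(c)–(e): forbidden (parity, ΔL, ΔJ).
(c)–(f): forbidden (ΔS, ΔL, ΔJ).
(d)–(e): allowed.
(d)–(f): forbidden (parity, ΔS, ΔL).
(e)–(f): forbidden (ΔS).
Allowed pairs: 4 of 15.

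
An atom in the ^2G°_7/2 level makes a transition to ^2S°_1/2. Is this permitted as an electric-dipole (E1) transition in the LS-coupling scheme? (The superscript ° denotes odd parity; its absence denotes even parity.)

forbidden

Reading off the term symbols: S 1/2→1/2, L 4→0, J 7/2→1/2, parity odd→odd.
Parity must change: odd → odd — fails.
ΔS = 0: S: 1/2 → 1/2 — ok.
ΔL = 0, ±1 (not L=0↔0): L: 4 → 0, ΔL = -4 — fails.
ΔJ = 0, ±1 (not J=0↔0): J: 7/2 → 1/2, ΔJ = -3 — fails.
Rule(s) violated: parity, ΔL, ΔJ.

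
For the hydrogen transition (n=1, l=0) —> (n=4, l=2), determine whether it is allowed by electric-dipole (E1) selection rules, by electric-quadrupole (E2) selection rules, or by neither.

E2

Δl = 2 − 0 = +2; l_i + l_f = 2.
E1 (Δl = ±1): not satisfied.
E2 (Δl = 0,±2, l_i+l_f ≥ 2): satisfied.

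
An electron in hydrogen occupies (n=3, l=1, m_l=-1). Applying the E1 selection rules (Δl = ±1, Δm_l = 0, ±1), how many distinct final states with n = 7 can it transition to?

E1 requires Δl = ±1, so l_f ∈ {0, 2}; with 0 ≤ l_f ≤ n_f−1 = 6, the allowed l_f values are {0, 2}.
For l_f = 0: m_f ∈ {m_i−1, m_i, m_i+1} ∩ [−0, 0] = {0} → 1 state.
For l_f = 2: m_f ∈ {m_i−1, m_i, m_i+1} ∩ [−2, 2] = {-2, -1, 0} → 3 states.
Total: 4.

4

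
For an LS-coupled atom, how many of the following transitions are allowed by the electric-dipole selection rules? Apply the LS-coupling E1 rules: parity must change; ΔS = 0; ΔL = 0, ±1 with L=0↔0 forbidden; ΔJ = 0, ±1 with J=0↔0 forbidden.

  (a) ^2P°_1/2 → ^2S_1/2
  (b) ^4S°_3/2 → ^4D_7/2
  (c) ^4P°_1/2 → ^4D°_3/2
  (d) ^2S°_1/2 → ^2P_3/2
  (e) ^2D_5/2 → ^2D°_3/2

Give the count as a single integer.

3

(a) allowed
(b) forbidden (ΔL, ΔJ fail)
(c) forbidden (parity fails)
(d) allowed
(e) allowed
Total allowed: 3 of 5.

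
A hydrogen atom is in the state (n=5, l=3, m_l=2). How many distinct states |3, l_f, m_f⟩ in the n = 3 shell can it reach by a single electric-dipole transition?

E1 requires Δl = ±1, so l_f ∈ {2, 4}; with 0 ≤ l_f ≤ n_f−1 = 2, the allowed l_f values are {2}.
For l_f = 2: m_f ∈ {m_i−1, m_i, m_i+1} ∩ [−2, 2] = {1, 2} → 2 states.
Total: 2.

2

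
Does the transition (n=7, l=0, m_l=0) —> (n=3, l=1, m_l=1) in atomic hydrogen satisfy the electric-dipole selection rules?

Initial l = 0, final l = 1, so Δl = +1. E1 requires Δl = ±1: ok.
Δm_l = 1 − (0) = +1. E1 requires Δm_l = 0, ±1: ok.
All E1 selection rules are satisfied.

allowed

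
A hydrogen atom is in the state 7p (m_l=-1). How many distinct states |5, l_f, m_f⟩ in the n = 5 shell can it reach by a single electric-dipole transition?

4

E1 requires Δl = ±1, so l_f ∈ {0, 2}; with 0 ≤ l_f ≤ n_f−1 = 4, the allowed l_f values are {0, 2}.
For l_f = 0: m_f ∈ {m_i−1, m_i, m_i+1} ∩ [−0, 0] = {0} → 1 state.
For l_f = 2: m_f ∈ {m_i−1, m_i, m_i+1} ∩ [−2, 2] = {-2, -1, 0} → 3 states.
Total: 4.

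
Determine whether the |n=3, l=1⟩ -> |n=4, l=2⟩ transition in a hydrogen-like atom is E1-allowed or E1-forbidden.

Initial l = 1, final l = 2, so Δl = +1. E1 requires Δl = ±1: ok.
All E1 selection rules are satisfied.

allowed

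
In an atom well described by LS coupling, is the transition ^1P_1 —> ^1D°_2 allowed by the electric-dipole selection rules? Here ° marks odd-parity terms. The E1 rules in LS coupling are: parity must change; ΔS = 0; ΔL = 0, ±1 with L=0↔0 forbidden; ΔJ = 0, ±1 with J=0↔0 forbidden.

Initial level: S=0, L=1, J=1, parity even. Final level: S=0, L=2, J=2, parity odd.
Parity must change: even → odd — ✓.
ΔS = 0: S: 0 → 0 — ✓.
ΔL = 0, ±1 (not L=0↔0): L: 1 → 2, ΔL = +1 — ✓.
ΔJ = 0, ±1 (not J=0↔0): J: 1 → 2, ΔJ = +1 — ✓.
All four E1 rules are satisfied.

allowed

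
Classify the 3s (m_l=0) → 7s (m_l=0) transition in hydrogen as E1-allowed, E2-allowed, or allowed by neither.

Δl = 0 − 0 = +0; l_i + l_f = 0.
Δm_l = +0.
E1 (Δl = ±1, |Δm_l| ≤ 1): not satisfied.
E2 (Δl = 0,±2, l_i+l_f ≥ 2, |Δm_l| ≤ 2): not satisfied.

neither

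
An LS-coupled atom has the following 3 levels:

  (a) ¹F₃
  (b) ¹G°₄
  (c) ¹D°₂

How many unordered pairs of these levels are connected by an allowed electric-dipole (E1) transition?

2

(a)–(b): allowed.
(a)–(c): allowed.
(b)–(c): forbidden (parity, ΔL, ΔJ).
Allowed pairs: 2 of 3.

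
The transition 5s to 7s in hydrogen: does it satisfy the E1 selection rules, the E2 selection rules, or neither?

neither

Δl = 0 − 0 = +0; l_i + l_f = 0.
E1 (Δl = ±1): not satisfied.
E2 (Δl = 0,±2, l_i+l_f ≥ 2): not satisfied.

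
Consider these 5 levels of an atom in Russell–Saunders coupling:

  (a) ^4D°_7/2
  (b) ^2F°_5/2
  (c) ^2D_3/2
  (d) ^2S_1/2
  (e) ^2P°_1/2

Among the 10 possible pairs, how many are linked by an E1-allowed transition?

(a)–(b): forbidden (parity, ΔS).
(a)–(c): forbidden (ΔS, ΔJ).
(a)–(d): forbidden (ΔS, ΔL, ΔJ).
(a)–(e): forbidden (parity, ΔS, ΔJ).
(b)–(c): allowed.
(b)–(d): forbidden (ΔL, ΔJ).
(b)–(e): forbidden (parity, ΔL, ΔJ).
(c)–(d): forbidden (parity, ΔL).
(c)–(e): allowed.
(d)–(e): allowed.
Allowed pairs: 3 of 10.

3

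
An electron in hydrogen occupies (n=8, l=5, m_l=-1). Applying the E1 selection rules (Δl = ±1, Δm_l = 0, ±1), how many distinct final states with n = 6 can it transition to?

3

E1 requires Δl = ±1, so l_f ∈ {4, 6}; with 0 ≤ l_f ≤ n_f−1 = 5, the allowed l_f values are {4}.
For l_f = 4: m_f ∈ {m_i−1, m_i, m_i+1} ∩ [−4, 4] = {-2, -1, 0} → 3 states.
Total: 3.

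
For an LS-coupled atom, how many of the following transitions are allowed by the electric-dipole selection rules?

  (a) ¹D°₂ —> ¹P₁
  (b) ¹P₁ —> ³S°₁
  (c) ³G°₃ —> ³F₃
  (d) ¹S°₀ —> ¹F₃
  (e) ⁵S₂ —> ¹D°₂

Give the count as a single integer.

2

(a) allowed
(b) forbidden (ΔS fails)
(c) allowed
(d) forbidden (ΔL, ΔJ fail)
(e) forbidden (ΔS, ΔL fail)
Total allowed: 2 of 5.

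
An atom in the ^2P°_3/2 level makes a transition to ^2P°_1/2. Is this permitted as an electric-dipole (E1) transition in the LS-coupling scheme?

Initial level: S=1/2, L=1, J=3/2, parity odd. Final level: S=1/2, L=1, J=1/2, parity odd.
Parity must change: odd → odd — fails.
ΔS = 0: S: 1/2 → 1/2 — passes.
ΔL = 0, ±1 (not L=0↔0): L: 1 → 1, ΔL = +0 — passes.
ΔJ = 0, ±1 (not J=0↔0): J: 3/2 → 1/2, ΔJ = -1 — passes.
Rule(s) violated: parity.

forbidden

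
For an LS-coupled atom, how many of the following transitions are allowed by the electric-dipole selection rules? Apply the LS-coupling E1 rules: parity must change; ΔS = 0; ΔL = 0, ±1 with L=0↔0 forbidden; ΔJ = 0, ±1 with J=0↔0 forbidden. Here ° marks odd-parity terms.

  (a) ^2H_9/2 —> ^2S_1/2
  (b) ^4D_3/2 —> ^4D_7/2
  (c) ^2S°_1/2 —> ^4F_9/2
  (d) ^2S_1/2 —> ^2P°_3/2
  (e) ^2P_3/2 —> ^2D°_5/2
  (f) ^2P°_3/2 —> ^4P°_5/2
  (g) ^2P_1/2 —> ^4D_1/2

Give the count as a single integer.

(a) forbidden (parity, ΔL, ΔJ fail)
(b) forbidden (parity, ΔJ fail)
(c) forbidden (ΔS, ΔL, ΔJ fail)
(d) allowed
(e) allowed
(f) forbidden (parity, ΔS fail)
(g) forbidden (parity, ΔS fail)
Total allowed: 2 of 7.

2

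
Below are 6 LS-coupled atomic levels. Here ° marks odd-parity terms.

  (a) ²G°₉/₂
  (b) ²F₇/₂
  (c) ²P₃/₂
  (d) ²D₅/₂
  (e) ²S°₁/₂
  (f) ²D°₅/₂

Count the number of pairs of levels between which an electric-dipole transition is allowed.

(a)–(b): allowed.
(a)–(c): forbidden (ΔL, ΔJ).
(a)–(d): forbidden (ΔL, ΔJ).
(a)–(e): forbidden (parity, ΔL, ΔJ).
(a)–(f): forbidden (parity, ΔL, ΔJ).
(b)–(c): forbidden (parity, ΔL, ΔJ).
(b)–(d): forbidden (parity).
(b)–(e): forbidden (ΔL, ΔJ).
(b)–(f): allowed.
(c)–(d): forbidden (parity).
(c)–(e): allowed.
(c)–(f): allowed.
(d)–(e): forbidden (ΔL, ΔJ).
(d)–(f): allowed.
(e)–(f): forbidden (parity, ΔL, ΔJ).
Allowed pairs: 5 of 15.

5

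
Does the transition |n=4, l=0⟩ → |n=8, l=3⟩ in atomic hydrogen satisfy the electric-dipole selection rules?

Initial l = 0, final l = 3, so Δl = +3. E1 requires Δl = ±1: fails.
The transition is electric-dipole forbidden.

forbidden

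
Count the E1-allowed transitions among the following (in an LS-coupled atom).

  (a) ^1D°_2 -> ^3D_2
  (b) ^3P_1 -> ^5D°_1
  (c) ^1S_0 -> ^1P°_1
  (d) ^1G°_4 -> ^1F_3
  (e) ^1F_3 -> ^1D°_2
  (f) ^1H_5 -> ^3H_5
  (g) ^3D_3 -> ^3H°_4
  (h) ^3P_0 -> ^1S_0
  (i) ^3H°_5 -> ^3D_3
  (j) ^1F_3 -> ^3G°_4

(a) forbidden (ΔS fails)
(b) forbidden (ΔS fails)
(c) allowed
(d) allowed
(e) allowed
(f) forbidden (parity, ΔS fail)
(g) forbidden (ΔL fails)
(h) forbidden (parity, ΔS, ΔJ fail)
(i) forbidden (ΔL, ΔJ fail)
(j) forbidden (ΔS fails)
Total allowed: 3 of 10.

3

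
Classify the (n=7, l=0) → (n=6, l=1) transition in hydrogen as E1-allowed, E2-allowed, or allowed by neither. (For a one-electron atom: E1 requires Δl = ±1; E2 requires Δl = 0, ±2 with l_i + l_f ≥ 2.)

E1

Δl = 1 − 0 = +1; l_i + l_f = 1.
E1 (Δl = ±1): satisfied.
E2 (Δl = 0,±2, l_i+l_f ≥ 2): not satisfied.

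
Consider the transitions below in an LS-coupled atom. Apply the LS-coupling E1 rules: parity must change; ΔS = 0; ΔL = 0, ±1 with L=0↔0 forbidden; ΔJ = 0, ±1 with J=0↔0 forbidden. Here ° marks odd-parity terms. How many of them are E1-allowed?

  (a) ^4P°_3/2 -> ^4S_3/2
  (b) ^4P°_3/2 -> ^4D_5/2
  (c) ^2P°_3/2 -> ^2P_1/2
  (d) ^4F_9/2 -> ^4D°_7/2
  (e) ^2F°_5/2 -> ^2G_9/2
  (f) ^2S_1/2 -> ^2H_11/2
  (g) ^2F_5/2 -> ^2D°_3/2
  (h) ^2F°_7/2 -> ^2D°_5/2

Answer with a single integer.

5

(a) allowed
(b) allowed
(c) allowed
(d) allowed
(e) forbidden (ΔJ fails)
(f) forbidden (parity, ΔL, ΔJ fail)
(g) allowed
(h) forbidden (parity fails)
Total allowed: 5 of 8.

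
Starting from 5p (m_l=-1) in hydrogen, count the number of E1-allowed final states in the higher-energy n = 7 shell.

E1 requires Δl = ±1, so l_f ∈ {0, 2}; with 0 ≤ l_f ≤ n_f−1 = 6, the allowed l_f values are {0, 2}.
For l_f = 0: m_f ∈ {m_i−1, m_i, m_i+1} ∩ [−0, 0] = {0} → 1 state.
For l_f = 2: m_f ∈ {m_i−1, m_i, m_i+1} ∩ [−2, 2] = {-2, -1, 0} → 3 states.
Total: 4.

4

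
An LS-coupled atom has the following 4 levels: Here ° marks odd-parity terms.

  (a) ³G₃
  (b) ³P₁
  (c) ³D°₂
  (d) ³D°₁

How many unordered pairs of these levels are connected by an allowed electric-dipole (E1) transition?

(a)–(b): forbidden (parity, ΔL, ΔJ).
(a)–(c): forbidden (ΔL).
(a)–(d): forbidden (ΔL, ΔJ).
(b)–(c): allowed.
(b)–(d): allowed.
(c)–(d): forbidden (parity).
Allowed pairs: 2 of 6.

2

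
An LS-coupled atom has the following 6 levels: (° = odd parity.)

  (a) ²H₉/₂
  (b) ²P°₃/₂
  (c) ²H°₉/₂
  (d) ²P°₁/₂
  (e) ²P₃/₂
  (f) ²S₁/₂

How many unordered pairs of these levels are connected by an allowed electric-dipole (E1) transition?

5

(a)–(b): forbidden (ΔL, ΔJ).
(a)–(c): allowed.
(a)–(d): forbidden (ΔL, ΔJ).
(a)–(e): forbidden (parity, ΔL, ΔJ).
(a)–(f): forbidden (parity, ΔL, ΔJ).
(b)–(c): forbidden (parity, ΔL, ΔJ).
(b)–(d): forbidden (parity).
(b)–(e): allowed.
(b)–(f): allowed.
(c)–(d): forbidden (parity, ΔL, ΔJ).
(c)–(e): forbidden (ΔL, ΔJ).
(c)–(f): forbidden (ΔL, ΔJ).
(d)–(e): allowed.
(d)–(f): allowed.
(e)–(f): forbidden (parity).
Allowed pairs: 5 of 15.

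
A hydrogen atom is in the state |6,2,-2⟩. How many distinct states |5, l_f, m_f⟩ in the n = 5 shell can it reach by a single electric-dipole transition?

E1 requires Δl = ±1, so l_f ∈ {1, 3}; with 0 ≤ l_f ≤ n_f−1 = 4, the allowed l_f values are {1, 3}.
For l_f = 1: m_f ∈ {m_i−1, m_i, m_i+1} ∩ [−1, 1] = {-1} → 1 state.
For l_f = 3: m_f ∈ {m_i−1, m_i, m_i+1} ∩ [−3, 3] = {-3, -2, -1} → 3 states.
Total: 4.

4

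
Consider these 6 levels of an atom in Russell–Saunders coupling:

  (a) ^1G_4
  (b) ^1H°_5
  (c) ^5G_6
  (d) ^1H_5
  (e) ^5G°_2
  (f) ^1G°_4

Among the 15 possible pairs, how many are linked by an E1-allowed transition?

(a)–(b): allowed.
(a)–(c): forbidden (parity, ΔS, ΔJ).
(a)–(d): forbidden (parity).
(a)–(e): forbidden (ΔS, ΔJ).
(a)–(f): allowed.
(b)–(c): forbidden (ΔS).
(b)–(d): allowed.
(b)–(e): forbidden (parity, ΔS, ΔJ).
(b)–(f): forbidden (parity).
(c)–(d): forbidden (parity, ΔS).
(c)–(e): forbidden (ΔJ).
(c)–(f): forbidden (ΔS, ΔJ).
(d)–(e): forbidden (ΔS, ΔJ).
(d)–(f): allowed.
(e)–(f): forbidden (parity, ΔS, ΔJ).
Allowed pairs: 4 of 15.

4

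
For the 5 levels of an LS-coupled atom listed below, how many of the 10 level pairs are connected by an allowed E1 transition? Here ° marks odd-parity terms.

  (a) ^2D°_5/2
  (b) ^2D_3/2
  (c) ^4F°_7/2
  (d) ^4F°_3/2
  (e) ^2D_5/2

2

(a)–(b): allowed.
(a)–(c): forbidden (parity, ΔS).
(a)–(d): forbidden (parity, ΔS).
(a)–(e): allowed.
(b)–(c): forbidden (ΔS, ΔJ).
(b)–(d): forbidden (ΔS).
(b)–(e): forbidden (parity).
(c)–(d): forbidden (parity, ΔJ).
(c)–(e): forbidden (ΔS).
(d)–(e): forbidden (ΔS).
Allowed pairs: 2 of 10.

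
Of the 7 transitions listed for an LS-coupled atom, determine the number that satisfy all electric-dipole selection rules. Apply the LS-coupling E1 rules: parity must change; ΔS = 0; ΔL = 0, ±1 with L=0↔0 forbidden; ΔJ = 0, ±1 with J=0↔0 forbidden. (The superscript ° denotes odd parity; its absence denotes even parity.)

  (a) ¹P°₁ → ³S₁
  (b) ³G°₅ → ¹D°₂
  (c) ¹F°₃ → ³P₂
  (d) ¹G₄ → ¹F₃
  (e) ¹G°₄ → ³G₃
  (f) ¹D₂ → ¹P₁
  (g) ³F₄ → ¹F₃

(a) forbidden (ΔS fails)
(b) forbidden (parity, ΔS, ΔL, ΔJ fail)
(c) forbidden (ΔS, ΔL fail)
(d) forbidden (parity fails)
(e) forbidden (ΔS fails)
(f) forbidden (parity fails)
(g) forbidden (parity, ΔS fail)
Total allowed: 0 of 7.

0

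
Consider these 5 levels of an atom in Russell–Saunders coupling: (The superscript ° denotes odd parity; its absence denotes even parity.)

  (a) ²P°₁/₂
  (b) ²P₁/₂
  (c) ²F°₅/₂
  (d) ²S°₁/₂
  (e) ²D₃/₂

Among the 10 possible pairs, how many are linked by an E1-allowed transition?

(a)–(b): allowed.
(a)–(c): forbidden (parity, ΔL, ΔJ).
(a)–(d): forbidden (parity).
(a)–(e): allowed.
(b)–(c): forbidden (ΔL, ΔJ).
(b)–(d): allowed.
(b)–(e): forbidden (parity).
(c)–(d): forbidden (parity, ΔL, ΔJ).
(c)–(e): allowed.
(d)–(e): forbidden (ΔL).
Allowed pairs: 4 of 10.

4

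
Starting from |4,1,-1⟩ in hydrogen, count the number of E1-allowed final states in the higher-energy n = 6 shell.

4

E1 requires Δl = ±1, so l_f ∈ {0, 2}; with 0 ≤ l_f ≤ n_f−1 = 5, the allowed l_f values are {0, 2}.
For l_f = 0: m_f ∈ {m_i−1, m_i, m_i+1} ∩ [−0, 0] = {0} → 1 state.
For l_f = 2: m_f ∈ {m_i−1, m_i, m_i+1} ∩ [−2, 2] = {-2, -1, 0} → 3 states.
Total: 4.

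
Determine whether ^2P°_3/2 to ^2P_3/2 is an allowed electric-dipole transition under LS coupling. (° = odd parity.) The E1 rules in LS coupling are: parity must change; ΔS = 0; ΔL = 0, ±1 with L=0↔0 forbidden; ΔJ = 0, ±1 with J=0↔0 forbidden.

allowed

Initial level: S=1/2, L=1, J=3/2, parity odd. Final level: S=1/2, L=1, J=3/2, parity even.
ΔJ = 0, ±1 (not J=0↔0): J: 3/2 → 3/2, ΔJ = +0 — ok.
ΔL = 0, ±1 (not L=0↔0): L: 1 → 1, ΔL = +0 — ok.
ΔS = 0: S: 1/2 → 1/2 — ok.
Parity must change: odd → even — ok.
All four E1 rules are satisfied.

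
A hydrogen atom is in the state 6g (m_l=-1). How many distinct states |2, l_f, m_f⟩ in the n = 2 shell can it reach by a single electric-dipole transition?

0

E1 requires l_f ∈ {3, 5}, but neither lies in [0, 1], so no final state is reachable.
Total: 0.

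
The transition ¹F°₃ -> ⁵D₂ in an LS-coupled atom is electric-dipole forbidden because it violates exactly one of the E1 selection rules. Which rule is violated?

the ΔS = 0 rule

Initial level: S=0, L=3, J=3, parity odd. Final level: S=2, L=2, J=2, parity even.
ΔS = 0: S: 0 → 2 — violated.
Parity must change: odd → even — satisfied.
ΔJ = 0, ±1 (not J=0↔0): J: 3 → 2, ΔJ = -1 — satisfied.
ΔL = 0, ±1 (not L=0↔0): L: 3 → 2, ΔL = -1 — satisfied.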